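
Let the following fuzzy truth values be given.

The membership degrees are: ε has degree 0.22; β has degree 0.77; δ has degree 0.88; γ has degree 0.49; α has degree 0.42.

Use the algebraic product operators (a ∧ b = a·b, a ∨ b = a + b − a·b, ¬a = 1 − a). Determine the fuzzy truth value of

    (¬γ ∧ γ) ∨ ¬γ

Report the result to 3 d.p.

0.632

¬γ = 1 − 0.4900 = 0.5100
¬γ ∧ γ = a·b on (0.5100, 0.4900) = 0.2499
¬γ = 1 − 0.4900 = 0.5100
(¬γ ∧ γ) ∨ ¬γ = a + b − a·b on (0.2499, 0.5100) = 0.6325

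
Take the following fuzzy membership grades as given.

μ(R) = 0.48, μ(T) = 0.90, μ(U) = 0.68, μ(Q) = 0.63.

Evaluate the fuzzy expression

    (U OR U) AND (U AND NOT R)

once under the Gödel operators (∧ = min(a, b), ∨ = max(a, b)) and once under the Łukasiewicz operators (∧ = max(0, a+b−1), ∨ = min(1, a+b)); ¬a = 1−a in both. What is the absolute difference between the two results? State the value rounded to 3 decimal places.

0.320

Under Gödel:
  U OR U = max(a, b) on (0.68, 0.68) = 0.68
  NOT R = 1 − 0.48 = 0.52
  U AND NOT R = min(a, b) on (0.68, 0.52) = 0.52
  (U OR U) AND (U AND NOT R) = min(a, b) on (0.68, 0.52) = 0.52
  → value = 0.5200
Under Łukasiewicz:
  U OR U = min(1, a+b) on (0.68, 0.68) = 1.00
  NOT R = 1 − 0.48 = 0.52
  U AND NOT R = max(0, a+b−1) on (0.68, 0.52) = 0.20
  (U OR U) AND (U AND NOT R) = max(0, a+b−1) on (1.00, 0.20) = 0.20
  → value = 0.2000
|0.5200 − 0.2000| = 0.320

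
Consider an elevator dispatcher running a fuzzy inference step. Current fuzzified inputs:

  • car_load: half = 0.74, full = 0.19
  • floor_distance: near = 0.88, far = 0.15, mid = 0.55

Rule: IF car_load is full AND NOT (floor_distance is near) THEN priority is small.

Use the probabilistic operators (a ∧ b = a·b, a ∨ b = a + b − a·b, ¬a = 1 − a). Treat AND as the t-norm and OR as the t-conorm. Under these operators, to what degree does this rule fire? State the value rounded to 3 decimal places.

firing strength: full=0.19, ¬near=1−0.88=0.12; AND[a·b] → w = 0.0228

0.023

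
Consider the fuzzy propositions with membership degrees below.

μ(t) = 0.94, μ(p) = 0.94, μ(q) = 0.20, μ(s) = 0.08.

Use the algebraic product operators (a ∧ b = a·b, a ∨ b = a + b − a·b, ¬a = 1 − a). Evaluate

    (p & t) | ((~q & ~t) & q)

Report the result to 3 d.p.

p & t = a·b on (0.9400, 0.9400) = 0.8836
~q = 1 − 0.2000 = 0.8000
~t = 1 − 0.9400 = 0.0600
~q & ~t = a·b on (0.8000, 0.0600) = 0.0480
(~q & ~t) & q = a·b on (0.0480, 0.2000) = 0.0096
(p & t) | ((~q & ~t) & q) = a + b − a·b on (0.8836, 0.0096) = 0.8847

0.885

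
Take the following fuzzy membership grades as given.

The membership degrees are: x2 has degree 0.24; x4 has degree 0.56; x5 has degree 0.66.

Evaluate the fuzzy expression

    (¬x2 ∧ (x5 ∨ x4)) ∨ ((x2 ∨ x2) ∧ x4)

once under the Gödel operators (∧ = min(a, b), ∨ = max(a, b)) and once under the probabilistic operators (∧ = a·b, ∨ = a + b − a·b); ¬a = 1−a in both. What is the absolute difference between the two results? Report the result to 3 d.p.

Under Gödel:
  ¬x2 = 1 − 0.24 = 0.76
  x5 ∨ x4 = max(a, b) on (0.66, 0.56) = 0.66
  ¬x2 ∧ (x5 ∨ x4) = min(a, b) on (0.76, 0.66) = 0.66
  x2 ∨ x2 = max(a, b) on (0.24, 0.24) = 0.24
  (x2 ∨ x2) ∧ x4 = min(a, b) on (0.24, 0.56) = 0.24
  (¬x2 ∧ (x5 ∨ x4)) ∨ ((x2 ∨ x2) ∧ x4) = max(a, b) on (0.66, 0.24) = 0.66
  → value = 0.6600
Under probabilistic:
  ¬x2 = 1 − 0.2400 = 0.7600
  x5 ∨ x4 = a + b − a·b on (0.6600, 0.5600) = 0.8504
  ¬x2 ∧ (x5 ∨ x4) = a·b on (0.7600, 0.8504) = 0.6463
  x2 ∨ x2 = a + b − a·b on (0.2400, 0.2400) = 0.4224
  (x2 ∨ x2) ∧ x4 = a·b on (0.4224, 0.5600) = 0.2365
  (¬x2 ∧ (x5 ∨ x4)) ∨ ((x2 ∨ x2) ∧ x4) = a + b − a·b on (0.6463, 0.2365) = 0.7300
  → value = 0.7300
|0.6600 − 0.7300| = 0.070

0.070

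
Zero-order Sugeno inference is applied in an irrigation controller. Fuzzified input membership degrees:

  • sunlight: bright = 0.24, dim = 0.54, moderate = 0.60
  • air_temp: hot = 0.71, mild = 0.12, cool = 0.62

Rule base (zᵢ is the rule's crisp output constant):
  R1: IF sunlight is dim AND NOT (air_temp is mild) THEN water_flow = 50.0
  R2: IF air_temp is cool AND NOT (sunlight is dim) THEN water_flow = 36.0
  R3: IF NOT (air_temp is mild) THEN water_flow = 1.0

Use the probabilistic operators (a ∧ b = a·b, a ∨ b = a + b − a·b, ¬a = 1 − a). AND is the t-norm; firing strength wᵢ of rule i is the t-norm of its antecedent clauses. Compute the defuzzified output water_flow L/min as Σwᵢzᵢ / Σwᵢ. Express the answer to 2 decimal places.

R1 (z=50.0): dim=0.54, ¬mild=1−0.12=0.88; AND[a·b] → w = 0.4752
R2 (z=36.0): cool=0.62, ¬dim=1−0.54=0.46; AND[a·b] → w = 0.2852
R3 (z=1.0): ¬mild=1−0.12=0.88 → w = 0.8800
Weighted average = (0.4752·50.0 + 0.2852·36.0 + 0.8800·1.0) / (0.4752 + 0.2852 + 0.8800)
  = 34.9072 / 1.6404 = 21.28

21.28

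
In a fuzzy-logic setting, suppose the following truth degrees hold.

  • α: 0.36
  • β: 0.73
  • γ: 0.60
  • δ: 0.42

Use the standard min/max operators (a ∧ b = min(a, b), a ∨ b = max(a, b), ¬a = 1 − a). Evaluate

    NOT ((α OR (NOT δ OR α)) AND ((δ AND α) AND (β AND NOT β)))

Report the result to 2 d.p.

0.73

NOT δ = 1 − 0.42 = 0.58
NOT δ OR α = max(a, b) on (0.58, 0.36) = 0.58
α OR (NOT δ OR α) = max(a, b) on (0.36, 0.58) = 0.58
δ AND α = min(a, b) on (0.42, 0.36) = 0.36
NOT β = 1 − 0.73 = 0.27
β AND NOT β = min(a, b) on (0.73, 0.27) = 0.27
(δ AND α) AND (β AND NOT β) = min(a, b) on (0.36, 0.27) = 0.27
(α OR (NOT δ OR α)) AND ((δ AND α) AND (β AND NOT β)) = min(a, b) on (0.58, 0.27) = 0.27
NOT ((α OR (NOT δ OR α)) AND ((δ AND α) AND (β AND NOT β))) = 1 − 0.27 = 0.73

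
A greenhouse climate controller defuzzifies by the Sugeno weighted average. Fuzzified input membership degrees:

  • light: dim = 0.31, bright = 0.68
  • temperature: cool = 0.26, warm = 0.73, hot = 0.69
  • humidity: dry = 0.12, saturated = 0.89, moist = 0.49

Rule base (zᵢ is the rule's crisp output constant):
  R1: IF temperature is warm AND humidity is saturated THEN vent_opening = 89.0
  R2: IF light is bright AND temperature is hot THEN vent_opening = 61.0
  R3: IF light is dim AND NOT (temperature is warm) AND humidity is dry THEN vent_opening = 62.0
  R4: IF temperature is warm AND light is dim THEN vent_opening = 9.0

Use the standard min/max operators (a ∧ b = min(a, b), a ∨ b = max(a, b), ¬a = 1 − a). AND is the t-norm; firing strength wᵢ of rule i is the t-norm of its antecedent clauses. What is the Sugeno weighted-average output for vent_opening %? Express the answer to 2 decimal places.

63.41

R1 (z=89.0): warm=0.73, saturated=0.89; AND[min(a, b)] → w = 0.73
R2 (z=61.0): bright=0.68, hot=0.69; AND[min(a, b)] → w = 0.68
R3 (z=62.0): dim=0.31, ¬warm=1−0.73=0.27, dry=0.12; AND[min(a, b)] → w = 0.12
R4 (z=9.0): warm=0.73, dim=0.31; AND[min(a, b)] → w = 0.31
Weighted average = (0.73·89.0 + 0.68·61.0 + 0.12·62.0 + 0.31·9.0) / (0.73 + 0.68 + 0.12 + 0.31)
  = 116.6800 / 1.8400 = 63.41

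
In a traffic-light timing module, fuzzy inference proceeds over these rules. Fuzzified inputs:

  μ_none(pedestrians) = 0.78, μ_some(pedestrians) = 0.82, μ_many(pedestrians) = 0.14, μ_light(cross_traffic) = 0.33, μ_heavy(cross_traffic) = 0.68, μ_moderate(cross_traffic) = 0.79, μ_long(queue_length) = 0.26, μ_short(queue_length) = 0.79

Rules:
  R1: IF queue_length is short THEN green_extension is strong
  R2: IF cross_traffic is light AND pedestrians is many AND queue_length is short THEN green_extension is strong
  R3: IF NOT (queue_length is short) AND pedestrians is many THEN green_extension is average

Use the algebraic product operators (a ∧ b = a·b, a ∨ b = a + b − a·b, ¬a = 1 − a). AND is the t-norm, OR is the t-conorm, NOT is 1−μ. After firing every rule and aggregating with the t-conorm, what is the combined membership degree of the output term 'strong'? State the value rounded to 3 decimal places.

R1: short=0.79 → w = 0.7900
R2: light=0.33, many=0.14, short=0.79; AND[a·b] → w = 0.0365
R3: ¬short=1−0.79=0.21, many=0.14; AND[a·b] → w = 0.0294
Rules with consequent 'strong': {R1, R2} → strengths 0.7900, 0.0365
Aggregate via t-conorm [a + b − a·b]: 0.7977

0.798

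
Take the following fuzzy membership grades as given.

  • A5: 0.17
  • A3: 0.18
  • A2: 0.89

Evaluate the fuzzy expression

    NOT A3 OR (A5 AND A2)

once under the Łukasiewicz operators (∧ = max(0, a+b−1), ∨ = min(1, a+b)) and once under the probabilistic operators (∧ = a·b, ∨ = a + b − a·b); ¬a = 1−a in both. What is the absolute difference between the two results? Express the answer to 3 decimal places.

0.033

Under Łukasiewicz:
  NOT A3 = 1 − 0.18 = 0.82
  A5 AND A2 = max(0, a+b−1) on (0.17, 0.89) = 0.06
  NOT A3 OR (A5 AND A2) = min(1, a+b) on (0.82, 0.06) = 0.88
  → value = 0.8800
Under probabilistic:
  NOT A3 = 1 − 0.1800 = 0.8200
  A5 AND A2 = a·b on (0.1700, 0.8900) = 0.1513
  NOT A3 OR (A5 AND A2) = a + b − a·b on (0.8200, 0.1513) = 0.8472
  → value = 0.8472
|0.8800 − 0.8472| = 0.033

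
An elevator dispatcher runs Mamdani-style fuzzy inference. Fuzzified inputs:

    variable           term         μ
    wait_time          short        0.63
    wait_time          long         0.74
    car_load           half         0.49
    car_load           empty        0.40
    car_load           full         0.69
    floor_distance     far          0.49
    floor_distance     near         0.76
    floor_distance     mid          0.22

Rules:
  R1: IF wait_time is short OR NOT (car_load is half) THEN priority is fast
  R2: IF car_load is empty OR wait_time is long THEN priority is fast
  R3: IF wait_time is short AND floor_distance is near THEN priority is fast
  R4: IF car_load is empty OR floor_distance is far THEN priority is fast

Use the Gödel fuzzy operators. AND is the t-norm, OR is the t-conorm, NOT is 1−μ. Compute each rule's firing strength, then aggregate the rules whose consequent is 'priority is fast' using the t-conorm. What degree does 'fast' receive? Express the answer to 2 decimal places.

0.74

R1: short=0.63, ¬half=1−0.49=0.51; OR[max(a, b)] → w = 0.63
R2: empty=0.40, long=0.74; OR[max(a, b)] → w = 0.74
R3: short=0.63, near=0.76; AND[min(a, b)] → w = 0.63
R4: empty=0.40, far=0.49; OR[max(a, b)] → w = 0.49
Rules with consequent 'fast': {R1, R2, R3, R4} → strengths 0.63, 0.74, 0.63, 0.49
Aggregate via t-conorm [max(a, b)]: 0.74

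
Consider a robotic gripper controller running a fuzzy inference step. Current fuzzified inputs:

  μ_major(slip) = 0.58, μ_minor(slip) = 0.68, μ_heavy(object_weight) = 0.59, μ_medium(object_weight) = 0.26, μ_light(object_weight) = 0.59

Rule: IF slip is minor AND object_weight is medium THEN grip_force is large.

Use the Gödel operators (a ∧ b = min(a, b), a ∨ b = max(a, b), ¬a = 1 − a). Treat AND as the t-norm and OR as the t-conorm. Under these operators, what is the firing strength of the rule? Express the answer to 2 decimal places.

0.26

firing strength: minor=0.68, medium=0.26; AND[min(a, b)] → w = 0.26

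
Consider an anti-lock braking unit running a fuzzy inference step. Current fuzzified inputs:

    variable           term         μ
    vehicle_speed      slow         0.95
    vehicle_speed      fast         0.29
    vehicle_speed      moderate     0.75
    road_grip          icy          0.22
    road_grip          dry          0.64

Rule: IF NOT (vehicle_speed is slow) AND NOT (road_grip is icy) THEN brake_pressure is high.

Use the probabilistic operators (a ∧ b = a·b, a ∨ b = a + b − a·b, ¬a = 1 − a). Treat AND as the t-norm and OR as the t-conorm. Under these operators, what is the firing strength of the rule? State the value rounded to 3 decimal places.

0.039

firing strength: ¬slow=1−0.95=0.05, ¬icy=1−0.22=0.78; AND[a·b] → w = 0.0390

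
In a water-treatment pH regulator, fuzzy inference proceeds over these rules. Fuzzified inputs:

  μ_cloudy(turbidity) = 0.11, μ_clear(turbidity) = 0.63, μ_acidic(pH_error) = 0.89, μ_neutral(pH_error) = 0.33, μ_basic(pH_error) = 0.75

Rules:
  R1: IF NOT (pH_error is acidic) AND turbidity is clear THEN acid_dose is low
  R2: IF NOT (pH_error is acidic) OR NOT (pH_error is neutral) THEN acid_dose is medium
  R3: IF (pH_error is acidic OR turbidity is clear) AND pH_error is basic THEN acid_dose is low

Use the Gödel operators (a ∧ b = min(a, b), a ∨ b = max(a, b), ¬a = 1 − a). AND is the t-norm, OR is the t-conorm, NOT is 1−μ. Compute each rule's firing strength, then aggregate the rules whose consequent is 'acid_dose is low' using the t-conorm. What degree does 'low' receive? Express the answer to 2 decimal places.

R1: ¬acidic=1−0.89=0.11, clear=0.63; AND[min(a, b)] → w = 0.11
R2: ¬acidic=1−0.89=0.11, ¬neutral=1−0.33=0.67; OR[max(a, b)] → w = 0.67
R3: (acidic=0.89 OR clear=0.63) = 0.89; AND[min(a, b)] with basic=0.75 → w = 0.75
Rules with consequent 'low': {R1, R3} → strengths 0.11, 0.75
Aggregate via t-conorm [max(a, b)]: 0.75

0.75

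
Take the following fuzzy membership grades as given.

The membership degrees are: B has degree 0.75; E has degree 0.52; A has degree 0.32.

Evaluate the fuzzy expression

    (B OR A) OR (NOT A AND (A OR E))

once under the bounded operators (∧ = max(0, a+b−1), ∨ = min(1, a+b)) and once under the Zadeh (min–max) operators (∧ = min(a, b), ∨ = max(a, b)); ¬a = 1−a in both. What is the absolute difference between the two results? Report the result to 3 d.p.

0.250

Under bounded:
  B OR A = min(1, a+b) on (0.75, 0.32) = 1.00
  NOT A = 1 − 0.32 = 0.68
  A OR E = min(1, a+b) on (0.32, 0.52) = 0.84
  NOT A AND (A OR E) = max(0, a+b−1) on (0.68, 0.84) = 0.52
  (B OR A) OR (NOT A AND (A OR E)) = min(1, a+b) on (1.00, 0.52) = 1.00
  → value = 1.0000
Under Zadeh (min–max):
  B OR A = max(a, b) on (0.75, 0.32) = 0.75
  NOT A = 1 − 0.32 = 0.68
  A OR E = max(a, b) on (0.32, 0.52) = 0.52
  NOT A AND (A OR E) = min(a, b) on (0.68, 0.52) = 0.52
  (B OR A) OR (NOT A AND (A OR E)) = max(a, b) on (0.75, 0.52) = 0.75
  → value = 0.7500
|1.0000 − 0.7500| = 0.250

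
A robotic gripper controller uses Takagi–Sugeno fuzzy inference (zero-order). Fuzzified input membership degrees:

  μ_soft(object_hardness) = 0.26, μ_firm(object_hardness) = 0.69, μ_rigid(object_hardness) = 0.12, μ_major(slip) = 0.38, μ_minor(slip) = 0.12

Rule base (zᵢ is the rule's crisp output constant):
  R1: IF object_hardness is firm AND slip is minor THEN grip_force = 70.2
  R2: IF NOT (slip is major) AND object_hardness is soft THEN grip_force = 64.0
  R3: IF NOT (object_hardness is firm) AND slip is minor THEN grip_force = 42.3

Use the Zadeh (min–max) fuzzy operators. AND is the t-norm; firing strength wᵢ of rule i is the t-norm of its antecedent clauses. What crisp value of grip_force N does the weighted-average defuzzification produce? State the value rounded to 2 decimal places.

R1 (z=70.2): firm=0.69, minor=0.12; AND[min(a, b)] → w = 0.12
R2 (z=64.0): ¬major=1−0.38=0.62, soft=0.26; AND[min(a, b)] → w = 0.26
R3 (z=42.3): ¬firm=1−0.69=0.31, minor=0.12; AND[min(a, b)] → w = 0.12
Weighted average = (0.12·70.2 + 0.26·64.0 + 0.12·42.3) / (0.12 + 0.26 + 0.12)
  = 30.1400 / 0.5000 = 60.28

60.28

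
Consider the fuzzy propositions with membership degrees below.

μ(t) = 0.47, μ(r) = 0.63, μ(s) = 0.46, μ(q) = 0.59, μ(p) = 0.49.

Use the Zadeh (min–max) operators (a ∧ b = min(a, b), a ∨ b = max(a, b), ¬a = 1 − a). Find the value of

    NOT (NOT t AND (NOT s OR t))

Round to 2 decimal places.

0.47

NOT t = 1 − 0.47 = 0.53
NOT s = 1 − 0.46 = 0.54
NOT s OR t = max(a, b) on (0.54, 0.47) = 0.54
NOT t AND (NOT s OR t) = min(a, b) on (0.53, 0.54) = 0.53
NOT (NOT t AND (NOT s OR t)) = 1 − 0.53 = 0.47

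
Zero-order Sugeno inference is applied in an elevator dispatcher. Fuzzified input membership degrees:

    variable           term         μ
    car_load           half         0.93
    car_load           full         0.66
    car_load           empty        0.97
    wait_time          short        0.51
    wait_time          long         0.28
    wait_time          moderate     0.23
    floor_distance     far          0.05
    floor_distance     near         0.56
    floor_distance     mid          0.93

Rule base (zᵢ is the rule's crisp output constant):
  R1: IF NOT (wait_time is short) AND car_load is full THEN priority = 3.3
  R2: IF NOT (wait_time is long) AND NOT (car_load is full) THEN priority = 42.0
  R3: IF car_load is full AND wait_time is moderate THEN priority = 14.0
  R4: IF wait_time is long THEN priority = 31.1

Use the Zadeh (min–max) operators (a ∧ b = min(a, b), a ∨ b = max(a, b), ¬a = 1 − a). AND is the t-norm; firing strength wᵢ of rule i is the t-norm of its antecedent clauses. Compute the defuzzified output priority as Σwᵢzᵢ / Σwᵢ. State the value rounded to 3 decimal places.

20.765

R1 (z=3.3): ¬short=1−0.51=0.49, full=0.66; AND[min(a, b)] → w = 0.49
R2 (z=42.0): ¬long=1−0.28=0.72, ¬full=1−0.66=0.34; AND[min(a, b)] → w = 0.34
R3 (z=14.0): full=0.66, moderate=0.23; AND[min(a, b)] → w = 0.23
R4 (z=31.1): long=0.28 → w = 0.28
Weighted average = (0.49·3.3 + 0.34·42.0 + 0.23·14.0 + 0.28·31.1) / (0.49 + 0.34 + 0.23 + 0.28)
  = 27.8250 / 1.3400 = 20.765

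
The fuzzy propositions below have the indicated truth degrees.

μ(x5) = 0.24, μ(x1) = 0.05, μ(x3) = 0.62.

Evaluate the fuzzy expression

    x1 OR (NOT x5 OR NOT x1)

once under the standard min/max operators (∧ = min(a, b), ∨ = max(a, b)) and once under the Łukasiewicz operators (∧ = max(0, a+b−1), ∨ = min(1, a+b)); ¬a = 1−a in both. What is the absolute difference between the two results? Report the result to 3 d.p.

Under standard min/max:
  NOT x5 = 1 − 0.24 = 0.76
  NOT x1 = 1 − 0.05 = 0.95
  NOT x5 OR NOT x1 = max(a, b) on (0.76, 0.95) = 0.95
  x1 OR (NOT x5 OR NOT x1) = max(a, b) on (0.05, 0.95) = 0.95
  → value = 0.9500
Under Łukasiewicz:
  NOT x5 = 1 − 0.24 = 0.76
  NOT x1 = 1 − 0.05 = 0.95
  NOT x5 OR NOT x1 = min(1, a+b) on (0.76, 0.95) = 1.00
  x1 OR (NOT x5 OR NOT x1) = min(1, a+b) on (0.05, 1.00) = 1.00
  → value = 1.0000
|0.9500 − 1.0000| = 0.050

0.050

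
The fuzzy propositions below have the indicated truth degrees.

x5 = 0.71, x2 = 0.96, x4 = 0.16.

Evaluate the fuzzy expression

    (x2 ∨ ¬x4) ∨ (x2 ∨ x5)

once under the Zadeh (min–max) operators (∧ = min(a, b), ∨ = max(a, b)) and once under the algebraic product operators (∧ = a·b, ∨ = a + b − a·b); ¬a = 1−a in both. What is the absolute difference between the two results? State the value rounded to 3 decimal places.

Under Zadeh (min–max):
  ¬x4 = 1 − 0.16 = 0.84
  x2 ∨ ¬x4 = max(a, b) on (0.96, 0.84) = 0.96
  x2 ∨ x5 = max(a, b) on (0.96, 0.71) = 0.96
  (x2 ∨ ¬x4) ∨ (x2 ∨ x5) = max(a, b) on (0.96, 0.96) = 0.96
  → value = 0.9600
Under algebraic product:
  ¬x4 = 1 − 0.1600 = 0.8400
  x2 ∨ ¬x4 = a + b − a·b on (0.9600, 0.8400) = 0.9936
  x2 ∨ x5 = a + b − a·b on (0.9600, 0.7100) = 0.9884
  (x2 ∨ ¬x4) ∨ (x2 ∨ x5) = a + b − a·b on (0.9936, 0.9884) = 0.9999
  → value = 0.9999
|0.9600 − 0.9999| = 0.040

0.040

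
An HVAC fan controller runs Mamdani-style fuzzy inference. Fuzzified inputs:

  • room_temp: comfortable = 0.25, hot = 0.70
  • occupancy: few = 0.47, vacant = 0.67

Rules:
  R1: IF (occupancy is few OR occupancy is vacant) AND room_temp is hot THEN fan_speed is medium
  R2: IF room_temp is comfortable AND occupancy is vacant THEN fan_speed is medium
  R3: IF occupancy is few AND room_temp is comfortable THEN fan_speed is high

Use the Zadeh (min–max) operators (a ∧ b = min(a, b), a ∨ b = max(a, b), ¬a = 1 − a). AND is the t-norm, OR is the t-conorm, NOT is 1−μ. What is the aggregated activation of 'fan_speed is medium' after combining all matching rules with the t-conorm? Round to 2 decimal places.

0.67

R1: (few=0.47 OR vacant=0.67) = 0.67; AND[min(a, b)] with hot=0.70 → w = 0.67
R2: comfortable=0.25, vacant=0.67; AND[min(a, b)] → w = 0.25
R3: few=0.47, comfortable=0.25; AND[min(a, b)] → w = 0.25
Rules with consequent 'medium': {R1, R2} → strengths 0.67, 0.25
Aggregate via t-conorm [max(a, b)]: 0.67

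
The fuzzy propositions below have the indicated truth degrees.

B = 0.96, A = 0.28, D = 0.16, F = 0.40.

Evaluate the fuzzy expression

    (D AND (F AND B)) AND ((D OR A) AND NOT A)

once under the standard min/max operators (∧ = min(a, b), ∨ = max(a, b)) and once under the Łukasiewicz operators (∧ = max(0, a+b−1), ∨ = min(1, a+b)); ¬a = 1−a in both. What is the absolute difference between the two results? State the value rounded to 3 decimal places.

Under standard min/max:
  F AND B = min(a, b) on (0.40, 0.96) = 0.40
  D AND (F AND B) = min(a, b) on (0.16, 0.40) = 0.16
  D OR A = max(a, b) on (0.16, 0.28) = 0.28
  NOT A = 1 − 0.28 = 0.72
  (D OR A) AND NOT A = min(a, b) on (0.28, 0.72) = 0.28
  (D AND (F AND B)) AND ((D OR A) AND NOT A) = min(a, b) on (0.16, 0.28) = 0.16
  → value = 0.1600
Under Łukasiewicz:
  F AND B = max(0, a+b−1) on (0.40, 0.96) = 0.36
  D AND (F AND B) = max(0, a+b−1) on (0.16, 0.36) = 0.00
  D OR A = min(1, a+b) on (0.16, 0.28) = 0.44
  NOT A = 1 − 0.28 = 0.72
  (D OR A) AND NOT A = max(0, a+b−1) on (0.44, 0.72) = 0.16
  (D AND (F AND B)) AND ((D OR A) AND NOT A) = max(0, a+b−1) on (0.00, 0.16) = 0.00
  → value = 0.0000
|0.1600 − 0.0000| = 0.160

0.160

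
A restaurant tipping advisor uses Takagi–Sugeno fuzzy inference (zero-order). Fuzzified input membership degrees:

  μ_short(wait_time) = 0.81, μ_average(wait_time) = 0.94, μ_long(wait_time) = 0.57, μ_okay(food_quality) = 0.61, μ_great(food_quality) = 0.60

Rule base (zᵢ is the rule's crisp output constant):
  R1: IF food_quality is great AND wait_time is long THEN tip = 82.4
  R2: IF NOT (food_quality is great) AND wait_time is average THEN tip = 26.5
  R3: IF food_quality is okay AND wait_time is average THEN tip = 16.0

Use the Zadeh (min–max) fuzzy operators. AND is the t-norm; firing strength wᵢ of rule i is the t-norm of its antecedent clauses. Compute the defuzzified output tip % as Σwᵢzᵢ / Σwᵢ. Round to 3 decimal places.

42.613

R1 (z=82.4): great=0.60, long=0.57; AND[min(a, b)] → w = 0.57
R2 (z=26.5): ¬great=1−0.60=0.40, average=0.94; AND[min(a, b)] → w = 0.40
R3 (z=16.0): okay=0.61, average=0.94; AND[min(a, b)] → w = 0.61
Weighted average = (0.57·82.4 + 0.40·26.5 + 0.61·16.0) / (0.57 + 0.40 + 0.61)
  = 67.3280 / 1.5800 = 42.613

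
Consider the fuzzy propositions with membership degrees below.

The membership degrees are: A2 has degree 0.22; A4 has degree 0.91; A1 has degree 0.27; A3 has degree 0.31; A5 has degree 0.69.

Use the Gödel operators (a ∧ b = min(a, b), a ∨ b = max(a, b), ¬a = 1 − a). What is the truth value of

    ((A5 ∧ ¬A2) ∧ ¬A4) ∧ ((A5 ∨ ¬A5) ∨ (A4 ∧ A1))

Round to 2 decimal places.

¬A2 = 1 − 0.22 = 0.78
A5 ∧ ¬A2 = min(a, b) on (0.69, 0.78) = 0.69
¬A4 = 1 − 0.91 = 0.09
(A5 ∧ ¬A2) ∧ ¬A4 = min(a, b) on (0.69, 0.09) = 0.09
¬A5 = 1 − 0.69 = 0.31
A5 ∨ ¬A5 = max(a, b) on (0.69, 0.31) = 0.69
A4 ∧ A1 = min(a, b) on (0.91, 0.27) = 0.27
(A5 ∨ ¬A5) ∨ (A4 ∧ A1) = max(a, b) on (0.69, 0.27) = 0.69
((A5 ∧ ¬A2) ∧ ¬A4) ∧ ((A5 ∨ ¬A5) ∨ (A4 ∧ A1)) = min(a, b) on (0.09, 0.69) = 0.09

0.09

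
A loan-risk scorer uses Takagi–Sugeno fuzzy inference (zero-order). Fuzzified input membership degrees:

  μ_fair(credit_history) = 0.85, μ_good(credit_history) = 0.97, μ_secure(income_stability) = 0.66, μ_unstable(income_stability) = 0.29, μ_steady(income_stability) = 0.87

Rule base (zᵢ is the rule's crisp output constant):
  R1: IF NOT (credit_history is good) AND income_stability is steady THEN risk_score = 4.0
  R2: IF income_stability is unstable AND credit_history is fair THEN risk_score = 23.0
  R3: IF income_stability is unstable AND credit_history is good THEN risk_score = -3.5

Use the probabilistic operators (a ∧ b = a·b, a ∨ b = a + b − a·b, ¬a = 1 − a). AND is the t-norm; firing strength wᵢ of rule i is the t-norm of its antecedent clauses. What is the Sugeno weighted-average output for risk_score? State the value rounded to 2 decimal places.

8.65

R1 (z=4.0): ¬good=1−0.97=0.03, steady=0.87; AND[a·b] → w = 0.0261
R2 (z=23.0): unstable=0.29, fair=0.85; AND[a·b] → w = 0.2465
R3 (z=-3.5): unstable=0.29, good=0.97; AND[a·b] → w = 0.2813
Weighted average = (0.0261·4.0 + 0.2465·23.0 + 0.2813·-3.5) / (0.0261 + 0.2465 + 0.2813)
  = 4.7893 / 0.5539 = 8.65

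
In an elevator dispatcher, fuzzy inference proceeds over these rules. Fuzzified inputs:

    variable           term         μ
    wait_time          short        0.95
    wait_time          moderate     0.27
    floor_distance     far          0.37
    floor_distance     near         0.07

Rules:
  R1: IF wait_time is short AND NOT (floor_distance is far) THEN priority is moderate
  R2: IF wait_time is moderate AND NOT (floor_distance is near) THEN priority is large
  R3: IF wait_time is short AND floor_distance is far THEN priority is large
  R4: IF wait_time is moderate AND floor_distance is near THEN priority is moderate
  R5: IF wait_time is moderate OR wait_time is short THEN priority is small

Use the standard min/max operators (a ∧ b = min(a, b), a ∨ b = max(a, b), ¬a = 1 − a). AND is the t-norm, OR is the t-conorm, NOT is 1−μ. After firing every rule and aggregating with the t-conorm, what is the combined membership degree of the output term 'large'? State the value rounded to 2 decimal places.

0.37

R1: short=0.95, ¬far=1−0.37=0.63; AND[min(a, b)] → w = 0.63
R2: moderate=0.27, ¬near=1−0.07=0.93; AND[min(a, b)] → w = 0.27
R3: short=0.95, far=0.37; AND[min(a, b)] → w = 0.37
R4: moderate=0.27, near=0.07; AND[min(a, b)] → w = 0.07
R5: moderate=0.27, short=0.95; OR[max(a, b)] → w = 0.95
Rules with consequent 'large': {R2, R3} → strengths 0.27, 0.37
Aggregate via t-conorm [max(a, b)]: 0.37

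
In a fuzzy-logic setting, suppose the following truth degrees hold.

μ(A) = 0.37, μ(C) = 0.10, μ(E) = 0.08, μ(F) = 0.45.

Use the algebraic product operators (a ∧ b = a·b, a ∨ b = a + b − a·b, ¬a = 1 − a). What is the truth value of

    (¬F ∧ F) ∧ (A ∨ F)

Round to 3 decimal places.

¬F = 1 − 0.4500 = 0.5500
¬F ∧ F = a·b on (0.5500, 0.4500) = 0.2475
A ∨ F = a + b − a·b on (0.3700, 0.4500) = 0.6535
(¬F ∧ F) ∧ (A ∨ F) = a·b on (0.2475, 0.6535) = 0.1617

0.162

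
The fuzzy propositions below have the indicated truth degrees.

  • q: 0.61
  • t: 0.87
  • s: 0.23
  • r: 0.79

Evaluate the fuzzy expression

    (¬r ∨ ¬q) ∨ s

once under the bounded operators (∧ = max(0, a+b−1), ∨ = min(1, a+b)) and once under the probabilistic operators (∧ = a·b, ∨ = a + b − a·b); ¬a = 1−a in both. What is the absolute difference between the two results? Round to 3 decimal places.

Under bounded:
  ¬r = 1 − 0.79 = 0.21
  ¬q = 1 − 0.61 = 0.39
  ¬r ∨ ¬q = min(1, a+b) on (0.21, 0.39) = 0.60
  (¬r ∨ ¬q) ∨ s = min(1, a+b) on (0.60, 0.23) = 0.83
  → value = 0.8300
Under probabilistic:
  ¬r = 1 − 0.7900 = 0.2100
  ¬q = 1 − 0.6100 = 0.3900
  ¬r ∨ ¬q = a + b − a·b on (0.2100, 0.3900) = 0.5181
  (¬r ∨ ¬q) ∨ s = a + b − a·b on (0.5181, 0.2300) = 0.6289
  → value = 0.6289
|0.8300 − 0.6289| = 0.201

0.201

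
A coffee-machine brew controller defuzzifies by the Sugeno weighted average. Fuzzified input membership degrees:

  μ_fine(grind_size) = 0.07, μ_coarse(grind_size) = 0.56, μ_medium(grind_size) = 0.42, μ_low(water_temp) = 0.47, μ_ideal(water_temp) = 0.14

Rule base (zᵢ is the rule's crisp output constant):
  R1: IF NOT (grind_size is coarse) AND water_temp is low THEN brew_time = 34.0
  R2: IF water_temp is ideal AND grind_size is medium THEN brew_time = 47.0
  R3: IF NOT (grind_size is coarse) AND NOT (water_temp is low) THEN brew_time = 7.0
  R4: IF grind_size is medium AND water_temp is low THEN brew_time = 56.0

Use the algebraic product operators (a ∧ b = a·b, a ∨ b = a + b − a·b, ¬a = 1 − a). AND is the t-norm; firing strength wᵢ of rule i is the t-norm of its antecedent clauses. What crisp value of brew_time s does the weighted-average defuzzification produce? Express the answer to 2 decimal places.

R1 (z=34.0): ¬coarse=1−0.56=0.44, low=0.47; AND[a·b] → w = 0.2068
R2 (z=47.0): ideal=0.14, medium=0.42; AND[a·b] → w = 0.0588
R3 (z=7.0): ¬coarse=1−0.56=0.44, ¬low=1−0.47=0.53; AND[a·b] → w = 0.2332
R4 (z=56.0): medium=0.42, low=0.47; AND[a·b] → w = 0.1974
Weighted average = (0.2068·34.0 + 0.0588·47.0 + 0.2332·7.0 + 0.1974·56.0) / (0.2068 + 0.0588 + 0.2332 + 0.1974)
  = 22.4816 / 0.6962 = 32.29

32.29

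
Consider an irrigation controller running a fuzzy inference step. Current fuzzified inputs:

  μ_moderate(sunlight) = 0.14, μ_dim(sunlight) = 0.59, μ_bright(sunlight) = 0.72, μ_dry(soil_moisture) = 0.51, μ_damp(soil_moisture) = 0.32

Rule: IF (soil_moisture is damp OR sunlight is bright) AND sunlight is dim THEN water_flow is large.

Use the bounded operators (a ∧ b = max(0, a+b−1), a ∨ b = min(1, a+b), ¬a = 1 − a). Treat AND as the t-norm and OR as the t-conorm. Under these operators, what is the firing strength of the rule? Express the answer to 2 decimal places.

firing strength: (damp=0.32 OR bright=0.72) = 1.00; AND[max(0, a+b−1)] with dim=0.59 → w = 0.59

0.59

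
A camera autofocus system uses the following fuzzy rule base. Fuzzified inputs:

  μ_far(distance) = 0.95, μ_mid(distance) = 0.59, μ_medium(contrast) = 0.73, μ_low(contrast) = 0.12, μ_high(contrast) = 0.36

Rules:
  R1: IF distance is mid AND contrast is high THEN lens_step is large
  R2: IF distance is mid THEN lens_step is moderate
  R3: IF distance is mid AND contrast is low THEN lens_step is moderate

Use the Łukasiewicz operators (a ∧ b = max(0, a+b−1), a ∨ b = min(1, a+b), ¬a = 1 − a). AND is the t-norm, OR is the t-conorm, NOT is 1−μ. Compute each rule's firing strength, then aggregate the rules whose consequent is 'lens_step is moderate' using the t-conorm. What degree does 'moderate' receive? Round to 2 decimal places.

0.59

R1: mid=0.59, high=0.36; AND[max(0, a+b−1)] → w = 0.00
R2: mid=0.59 → w = 0.59
R3: mid=0.59, low=0.12; AND[max(0, a+b−1)] → w = 0.00
Rules with consequent 'moderate': {R2, R3} → strengths 0.59, 0.00
Aggregate via t-conorm [min(1, a+b)]: 0.59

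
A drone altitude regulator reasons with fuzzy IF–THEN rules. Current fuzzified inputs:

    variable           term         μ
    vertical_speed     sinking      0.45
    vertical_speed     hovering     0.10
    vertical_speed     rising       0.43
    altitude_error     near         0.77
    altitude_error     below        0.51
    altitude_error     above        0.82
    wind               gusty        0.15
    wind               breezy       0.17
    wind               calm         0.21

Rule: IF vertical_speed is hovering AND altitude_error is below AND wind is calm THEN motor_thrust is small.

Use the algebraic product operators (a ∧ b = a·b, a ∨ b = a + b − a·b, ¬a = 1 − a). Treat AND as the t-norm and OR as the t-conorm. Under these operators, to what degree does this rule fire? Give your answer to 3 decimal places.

firing strength: hovering=0.10, below=0.51, calm=0.21; AND[a·b] → w = 0.0107

0.011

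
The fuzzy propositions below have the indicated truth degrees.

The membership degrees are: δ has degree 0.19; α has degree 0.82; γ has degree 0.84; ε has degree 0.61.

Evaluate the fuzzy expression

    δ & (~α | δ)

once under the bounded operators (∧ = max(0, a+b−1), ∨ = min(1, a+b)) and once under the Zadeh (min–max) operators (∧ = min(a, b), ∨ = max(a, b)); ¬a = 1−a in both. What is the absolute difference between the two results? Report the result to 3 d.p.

Under bounded:
  ~α = 1 − 0.82 = 0.18
  ~α | δ = min(1, a+b) on (0.18, 0.19) = 0.37
  δ & (~α | δ) = max(0, a+b−1) on (0.19, 0.37) = 0.00
  → value = 0.0000
Under Zadeh (min–max):
  ~α = 1 − 0.82 = 0.18
  ~α | δ = max(a, b) on (0.18, 0.19) = 0.19
  δ & (~α | δ) = min(a, b) on (0.19, 0.19) = 0.19
  → value = 0.1900
|0.0000 − 0.1900| = 0.190

0.190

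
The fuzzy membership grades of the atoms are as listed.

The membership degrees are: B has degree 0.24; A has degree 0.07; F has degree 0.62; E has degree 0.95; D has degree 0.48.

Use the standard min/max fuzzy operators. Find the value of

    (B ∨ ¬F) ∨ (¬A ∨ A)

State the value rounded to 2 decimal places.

¬F = 1 − 0.62 = 0.38
B ∨ ¬F = max(a, b) on (0.24, 0.38) = 0.38
¬A = 1 − 0.07 = 0.93
¬A ∨ A = max(a, b) on (0.93, 0.07) = 0.93
(B ∨ ¬F) ∨ (¬A ∨ A) = max(a, b) on (0.38, 0.93) = 0.93

0.93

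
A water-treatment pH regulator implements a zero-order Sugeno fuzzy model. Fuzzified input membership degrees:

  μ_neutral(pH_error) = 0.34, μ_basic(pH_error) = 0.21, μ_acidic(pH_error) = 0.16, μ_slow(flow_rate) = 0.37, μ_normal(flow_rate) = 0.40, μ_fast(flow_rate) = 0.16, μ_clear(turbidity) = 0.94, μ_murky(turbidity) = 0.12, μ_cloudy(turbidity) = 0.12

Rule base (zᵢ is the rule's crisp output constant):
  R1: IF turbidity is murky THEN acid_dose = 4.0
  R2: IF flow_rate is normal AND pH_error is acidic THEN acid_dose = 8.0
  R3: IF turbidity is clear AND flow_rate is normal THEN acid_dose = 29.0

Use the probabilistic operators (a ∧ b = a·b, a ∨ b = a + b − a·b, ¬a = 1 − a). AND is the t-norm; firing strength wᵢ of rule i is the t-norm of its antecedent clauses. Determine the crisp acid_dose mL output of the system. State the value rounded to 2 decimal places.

21.24

R1 (z=4.0): murky=0.12 → w = 0.1200
R2 (z=8.0): normal=0.40, acidic=0.16; AND[a·b] → w = 0.0640
R3 (z=29.0): clear=0.94, normal=0.40; AND[a·b] → w = 0.3760
Weighted average = (0.1200·4.0 + 0.0640·8.0 + 0.3760·29.0) / (0.1200 + 0.0640 + 0.3760)
  = 11.8960 / 0.5600 = 21.24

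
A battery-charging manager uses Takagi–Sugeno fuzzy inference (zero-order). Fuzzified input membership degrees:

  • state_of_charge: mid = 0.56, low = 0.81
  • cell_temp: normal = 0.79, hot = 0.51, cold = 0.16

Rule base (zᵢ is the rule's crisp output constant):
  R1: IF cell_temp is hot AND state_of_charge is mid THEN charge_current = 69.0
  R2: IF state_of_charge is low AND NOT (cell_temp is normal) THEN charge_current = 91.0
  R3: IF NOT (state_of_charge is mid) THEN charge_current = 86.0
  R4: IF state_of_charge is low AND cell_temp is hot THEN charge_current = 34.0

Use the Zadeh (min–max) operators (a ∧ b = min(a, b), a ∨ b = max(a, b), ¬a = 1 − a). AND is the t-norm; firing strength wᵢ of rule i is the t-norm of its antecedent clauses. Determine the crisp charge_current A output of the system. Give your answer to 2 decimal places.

R1 (z=69.0): hot=0.51, mid=0.56; AND[min(a, b)] → w = 0.51
R2 (z=91.0): low=0.81, ¬normal=1−0.79=0.21; AND[min(a, b)] → w = 0.21
R3 (z=86.0): ¬mid=1−0.56=0.44 → w = 0.44
R4 (z=34.0): low=0.81, hot=0.51; AND[min(a, b)] → w = 0.51
Weighted average = (0.51·69.0 + 0.21·91.0 + 0.44·86.0 + 0.51·34.0) / (0.51 + 0.21 + 0.44 + 0.51)
  = 109.4800 / 1.6700 = 65.56

65.56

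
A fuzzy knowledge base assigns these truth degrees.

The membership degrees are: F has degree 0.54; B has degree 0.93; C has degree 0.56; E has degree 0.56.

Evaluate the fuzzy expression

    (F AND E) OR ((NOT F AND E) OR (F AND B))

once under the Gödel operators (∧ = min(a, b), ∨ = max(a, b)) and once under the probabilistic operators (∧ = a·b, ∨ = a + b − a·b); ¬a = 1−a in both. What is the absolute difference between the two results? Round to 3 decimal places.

0.202

Under Gödel:
  F AND E = min(a, b) on (0.54, 0.56) = 0.54
  NOT F = 1 − 0.54 = 0.46
  NOT F AND E = min(a, b) on (0.46, 0.56) = 0.46
  F AND B = min(a, b) on (0.54, 0.93) = 0.54
  (NOT F AND E) OR (F AND B) = max(a, b) on (0.46, 0.54) = 0.54
  (F AND E) OR ((NOT F AND E) OR (F AND B)) = max(a, b) on (0.54, 0.54) = 0.54
  → value = 0.5400
Under probabilistic:
  F AND E = a·b on (0.5400, 0.5600) = 0.3024
  NOT F = 1 − 0.5400 = 0.4600
  NOT F AND E = a·b on (0.4600, 0.5600) = 0.2576
  F AND B = a·b on (0.5400, 0.9300) = 0.5022
  (NOT F AND E) OR (F AND B) = a + b − a·b on (0.2576, 0.5022) = 0.6304
  (F AND E) OR ((NOT F AND E) OR (F AND B)) = a + b − a·b on (0.3024, 0.6304) = 0.7422
  → value = 0.7422
|0.5400 − 0.7422| = 0.202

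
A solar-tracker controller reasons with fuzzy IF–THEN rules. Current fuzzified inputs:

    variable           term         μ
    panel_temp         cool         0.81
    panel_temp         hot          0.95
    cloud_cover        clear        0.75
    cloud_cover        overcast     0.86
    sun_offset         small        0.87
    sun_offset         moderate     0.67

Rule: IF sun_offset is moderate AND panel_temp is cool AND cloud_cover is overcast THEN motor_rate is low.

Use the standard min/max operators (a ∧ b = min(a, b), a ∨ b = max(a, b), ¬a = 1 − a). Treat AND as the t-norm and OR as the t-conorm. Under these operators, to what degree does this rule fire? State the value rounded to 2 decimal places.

0.67

firing strength: moderate=0.67, cool=0.81, overcast=0.86; AND[min(a, b)] → w = 0.67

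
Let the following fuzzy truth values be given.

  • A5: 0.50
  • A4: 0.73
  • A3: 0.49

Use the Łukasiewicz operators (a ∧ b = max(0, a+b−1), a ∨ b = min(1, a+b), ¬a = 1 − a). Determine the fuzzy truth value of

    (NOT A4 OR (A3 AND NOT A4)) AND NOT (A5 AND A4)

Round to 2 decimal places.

0.04

NOT A4 = 1 − 0.73 = 0.27
NOT A4 = 1 − 0.73 = 0.27
A3 AND NOT A4 = max(0, a+b−1) on (0.49, 0.27) = 0.00
NOT A4 OR (A3 AND NOT A4) = min(1, a+b) on (0.27, 0.00) = 0.27
A5 AND A4 = max(0, a+b−1) on (0.50, 0.73) = 0.23
NOT (A5 AND A4) = 1 − 0.23 = 0.77
(NOT A4 OR (A3 AND NOT A4)) AND NOT (A5 AND A4) = max(0, a+b−1) on (0.27, 0.77) = 0.04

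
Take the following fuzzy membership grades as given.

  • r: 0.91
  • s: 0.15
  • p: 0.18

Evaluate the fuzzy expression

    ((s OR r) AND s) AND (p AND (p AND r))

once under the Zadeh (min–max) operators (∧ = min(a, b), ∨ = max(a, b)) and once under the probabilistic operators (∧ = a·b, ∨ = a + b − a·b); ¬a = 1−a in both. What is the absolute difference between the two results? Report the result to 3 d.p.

Under Zadeh (min–max):
  s OR r = max(a, b) on (0.15, 0.91) = 0.91
  (s OR r) AND s = min(a, b) on (0.91, 0.15) = 0.15
  p AND r = min(a, b) on (0.18, 0.91) = 0.18
  p AND (p AND r) = min(a, b) on (0.18, 0.18) = 0.18
  ((s OR r) AND s) AND (p AND (p AND r)) = min(a, b) on (0.15, 0.18) = 0.15
  → value = 0.1500
Under probabilistic:
  s OR r = a + b − a·b on (0.1500, 0.9100) = 0.9235
  (s OR r) AND s = a·b on (0.9235, 0.1500) = 0.1385
  p AND r = a·b on (0.1800, 0.9100) = 0.1638
  p AND (p AND r) = a·b on (0.1800, 0.1638) = 0.0295
  ((s OR r) AND s) AND (p AND (p AND r)) = a·b on (0.1385, 0.0295) = 0.0041
  → value = 0.0041
|0.1500 − 0.0041| = 0.146

0.146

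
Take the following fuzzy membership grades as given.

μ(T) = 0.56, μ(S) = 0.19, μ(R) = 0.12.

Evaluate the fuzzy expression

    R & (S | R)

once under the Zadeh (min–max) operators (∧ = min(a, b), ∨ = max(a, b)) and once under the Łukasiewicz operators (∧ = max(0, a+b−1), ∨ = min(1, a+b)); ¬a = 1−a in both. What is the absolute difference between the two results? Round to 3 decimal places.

0.120

Under Zadeh (min–max):
  S | R = max(a, b) on (0.19, 0.12) = 0.19
  R & (S | R) = min(a, b) on (0.12, 0.19) = 0.12
  → value = 0.1200
Under Łukasiewicz:
  S | R = min(1, a+b) on (0.19, 0.12) = 0.31
  R & (S | R) = max(0, a+b−1) on (0.12, 0.31) = 0.00
  → value = 0.0000
|0.1200 − 0.0000| = 0.120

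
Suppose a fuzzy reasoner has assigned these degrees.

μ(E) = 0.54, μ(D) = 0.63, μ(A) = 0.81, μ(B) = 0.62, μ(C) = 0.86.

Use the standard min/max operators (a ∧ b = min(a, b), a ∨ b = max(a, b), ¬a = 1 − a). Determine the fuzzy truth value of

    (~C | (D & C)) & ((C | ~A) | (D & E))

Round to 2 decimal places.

~C = 1 − 0.86 = 0.14
D & C = min(a, b) on (0.63, 0.86) = 0.63
~C | (D & C) = max(a, b) on (0.14, 0.63) = 0.63
~A = 1 − 0.81 = 0.19
C | ~A = max(a, b) on (0.86, 0.19) = 0.86
D & E = min(a, b) on (0.63, 0.54) = 0.54
(C | ~A) | (D & E) = max(a, b) on (0.86, 0.54) = 0.86
(~C | (D & C)) & ((C | ~A) | (D & E)) = min(a, b) on (0.63, 0.86) = 0.63

0.63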